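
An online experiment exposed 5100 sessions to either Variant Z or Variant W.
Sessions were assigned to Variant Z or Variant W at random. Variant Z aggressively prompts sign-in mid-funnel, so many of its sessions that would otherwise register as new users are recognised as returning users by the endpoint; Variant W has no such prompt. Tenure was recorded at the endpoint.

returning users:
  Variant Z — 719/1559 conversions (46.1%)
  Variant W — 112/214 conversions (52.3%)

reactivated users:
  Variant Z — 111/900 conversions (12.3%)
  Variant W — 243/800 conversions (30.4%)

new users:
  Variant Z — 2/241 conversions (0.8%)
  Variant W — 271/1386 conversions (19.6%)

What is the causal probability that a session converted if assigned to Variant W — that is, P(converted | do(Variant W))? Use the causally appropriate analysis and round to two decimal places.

The user tenure-specific comparison favours Variant W throughout, but the pooled figures favour Variant Z. The question is whether to condition on user tenure.
User tenure lies on the pathway variant → user tenure → outcome, so adjusting for it blocks the indirect effect. For the total causal effect of variant, use the unadjusted pooled rates.
So P(outcome | do(Variant W)) is just the pooled rate for Variant W: 626/2400 = 0.261.

0.26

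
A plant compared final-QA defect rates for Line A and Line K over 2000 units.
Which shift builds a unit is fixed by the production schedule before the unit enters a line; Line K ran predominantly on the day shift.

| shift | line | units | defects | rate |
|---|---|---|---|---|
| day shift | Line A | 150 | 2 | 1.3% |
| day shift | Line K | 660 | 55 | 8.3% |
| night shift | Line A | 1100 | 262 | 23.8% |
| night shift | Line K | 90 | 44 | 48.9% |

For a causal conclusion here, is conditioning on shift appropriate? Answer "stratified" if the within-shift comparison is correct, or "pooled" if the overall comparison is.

stratified

Here shift is a common cause — it drives both which line a case falls under and the outcome. The crude comparison mixes populations; the stratum-specific rates are the causally relevant ones.
Within each level — day shift: 1.3% vs 8.3%; night shift: 23.8% vs 48.9% — Line A is lower every time.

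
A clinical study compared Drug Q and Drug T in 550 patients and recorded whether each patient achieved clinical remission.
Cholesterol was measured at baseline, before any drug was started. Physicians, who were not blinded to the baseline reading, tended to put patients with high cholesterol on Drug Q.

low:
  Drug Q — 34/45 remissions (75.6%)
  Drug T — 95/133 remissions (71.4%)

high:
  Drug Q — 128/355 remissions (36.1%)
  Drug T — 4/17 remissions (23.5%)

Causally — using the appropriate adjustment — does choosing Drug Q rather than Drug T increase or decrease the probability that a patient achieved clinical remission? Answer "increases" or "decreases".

increases

The stratified and pooled comparisons disagree (Drug Q wins within each cholesterol; Drug T wins overall), so the answer turns on the causal role of cholesterol.
Cholesterol satisfies the back-door criterion: it is not a descendant of the drug, and it blocks the spurious path from drug to outcome. Adjusting for it (i.e., using the within-cholesterol rates) gives the causal effect.
Within each level — low: 75.6% vs 71.4%; high: 36.1% vs 23.5% — Drug Q is higher every time.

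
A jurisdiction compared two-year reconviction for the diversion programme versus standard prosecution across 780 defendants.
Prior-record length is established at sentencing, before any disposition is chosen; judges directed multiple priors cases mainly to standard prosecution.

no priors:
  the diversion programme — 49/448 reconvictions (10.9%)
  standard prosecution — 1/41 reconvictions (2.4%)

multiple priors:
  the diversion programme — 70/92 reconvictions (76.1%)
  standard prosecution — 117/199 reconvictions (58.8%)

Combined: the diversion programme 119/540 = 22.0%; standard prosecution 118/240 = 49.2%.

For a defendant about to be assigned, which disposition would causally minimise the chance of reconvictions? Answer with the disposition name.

standard prosecution

The stratified and pooled comparisons disagree (standard prosecution wins within each prior-record length; the diversion programme wins overall), so the answer turns on the causal role of prior-record length.
Prior-record length is set before the disposition has any effect — it is not caused by the disposition — and it independently drives the outcome. That makes it a confounder, so the causal comparison is within prior-record length levels.
Within each level — no priors: 10.9% vs 2.4%; multiple priors: 76.1% vs 58.8% — standard prosecution is lower every time.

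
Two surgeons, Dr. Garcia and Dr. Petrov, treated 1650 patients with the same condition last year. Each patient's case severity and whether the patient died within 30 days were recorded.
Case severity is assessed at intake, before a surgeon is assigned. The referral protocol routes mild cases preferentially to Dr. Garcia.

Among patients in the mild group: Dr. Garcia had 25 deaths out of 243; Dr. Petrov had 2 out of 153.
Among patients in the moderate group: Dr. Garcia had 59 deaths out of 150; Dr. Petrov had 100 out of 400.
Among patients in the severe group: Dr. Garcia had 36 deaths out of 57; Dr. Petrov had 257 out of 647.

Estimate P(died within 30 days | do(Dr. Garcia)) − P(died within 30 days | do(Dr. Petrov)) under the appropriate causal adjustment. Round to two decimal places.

Within every case severity level Dr. Petrov has the lower rate, yet pooled Dr. Garcia does — Simpson's reversal.
Since case severity is a pre-existing factor (not a product of the surgeon) and it affects the outcome on its own, it is a confounder. The stratified rates, not the pooled rate, identify the causal effect.
Adjusting over the population distribution of case severity: 0.240·(0.103−0.013) + 0.333·(0.393−0.250) + 0.427·(0.632−0.397) = +0.169.

+0.17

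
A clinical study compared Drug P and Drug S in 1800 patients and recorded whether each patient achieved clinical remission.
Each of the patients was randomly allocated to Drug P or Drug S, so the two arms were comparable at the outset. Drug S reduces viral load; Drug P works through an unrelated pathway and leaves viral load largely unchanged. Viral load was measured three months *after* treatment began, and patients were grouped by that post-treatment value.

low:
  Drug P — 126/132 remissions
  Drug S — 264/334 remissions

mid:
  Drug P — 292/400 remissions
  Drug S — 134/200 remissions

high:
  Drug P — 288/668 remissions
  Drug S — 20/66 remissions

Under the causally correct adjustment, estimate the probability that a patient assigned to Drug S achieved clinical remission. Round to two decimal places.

0.70

Within every viral load level Drug P has the higher rate, yet pooled Drug S does — Simpson's reversal.
Stratifying would compare drugs among patients the drugs themselves sorted into viral load groups — a form of selection on an intermediate. The unconditioned pooled rates give the total causal effect.
So P(outcome | do(Drug S)) is just the pooled rate for Drug S: 418/600 = 0.697.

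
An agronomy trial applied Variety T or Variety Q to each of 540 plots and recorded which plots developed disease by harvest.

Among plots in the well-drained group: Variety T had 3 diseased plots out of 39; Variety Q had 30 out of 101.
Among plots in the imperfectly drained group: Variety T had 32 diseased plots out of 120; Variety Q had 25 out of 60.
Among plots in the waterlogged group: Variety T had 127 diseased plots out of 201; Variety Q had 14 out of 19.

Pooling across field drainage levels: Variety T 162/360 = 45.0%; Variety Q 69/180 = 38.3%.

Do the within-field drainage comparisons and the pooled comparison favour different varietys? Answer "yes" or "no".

Within each field drainage level (well-drained 7.7% vs 29.7%; imperfectly drained 26.7% vs 41.7%; waterlogged 63.2% vs 73.7%), Variety T has the lower rate every time. Pooled: 45.0% vs 38.3% — Variety Q has the lower rate overall. The two comparisons disagree.

yes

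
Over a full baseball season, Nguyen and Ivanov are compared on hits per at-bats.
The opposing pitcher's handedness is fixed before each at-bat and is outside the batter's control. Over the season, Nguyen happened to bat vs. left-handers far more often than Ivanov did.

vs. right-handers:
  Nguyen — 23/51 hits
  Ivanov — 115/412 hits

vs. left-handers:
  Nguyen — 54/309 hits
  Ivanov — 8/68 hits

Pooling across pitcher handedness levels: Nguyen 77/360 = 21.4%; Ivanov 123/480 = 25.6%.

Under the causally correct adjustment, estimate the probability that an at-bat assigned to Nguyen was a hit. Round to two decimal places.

0.33

The imbalance in pitcher handedness arose from how at-bats were allocated, not from anything the player did; and pitcher handedness independently affects the outcome. The pooled gap is confounded — condition on pitcher handedness.
Standardising Nguyen to the population pitcher handedness mix: 0.551·23/51 + 0.449·54/309 = 0.327.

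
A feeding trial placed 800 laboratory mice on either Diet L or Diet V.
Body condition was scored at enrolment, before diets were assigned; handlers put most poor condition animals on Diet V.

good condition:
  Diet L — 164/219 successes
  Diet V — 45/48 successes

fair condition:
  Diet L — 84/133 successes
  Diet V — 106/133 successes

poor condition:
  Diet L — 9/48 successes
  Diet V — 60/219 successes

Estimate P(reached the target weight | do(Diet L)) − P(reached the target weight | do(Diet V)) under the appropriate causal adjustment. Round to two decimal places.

-0.15

Starting body condition is set before the diet has any effect — it is not caused by the diet — and it independently drives the outcome. That makes it a confounder, so the causal comparison is within starting body condition levels.
Adjusting over the population distribution of starting body condition: 0.334·(0.749−0.938) + 0.333·(0.632−0.797) + 0.334·(0.188−0.274) = -0.147.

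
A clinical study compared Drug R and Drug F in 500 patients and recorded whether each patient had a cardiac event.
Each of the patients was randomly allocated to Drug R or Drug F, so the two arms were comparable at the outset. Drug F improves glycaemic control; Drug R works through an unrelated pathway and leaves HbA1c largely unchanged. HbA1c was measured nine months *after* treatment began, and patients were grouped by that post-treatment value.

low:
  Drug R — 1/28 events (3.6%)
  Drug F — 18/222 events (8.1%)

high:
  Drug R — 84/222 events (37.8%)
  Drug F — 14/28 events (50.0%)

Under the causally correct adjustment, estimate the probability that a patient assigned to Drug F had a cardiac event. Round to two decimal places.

Drug R is lower inside every HbA1c stratum but Drug F is lower in aggregate. Whether to stratify depends on how HbA1c relates to the drug.
HbA1c lies on the pathway drug → HbA1c → outcome, so adjusting for it blocks the indirect effect. For the total causal effect of drug, use the unadjusted pooled rates.
So P(outcome | do(Drug F)) is just the pooled rate for Drug F: 32/250 = 0.128.

0.13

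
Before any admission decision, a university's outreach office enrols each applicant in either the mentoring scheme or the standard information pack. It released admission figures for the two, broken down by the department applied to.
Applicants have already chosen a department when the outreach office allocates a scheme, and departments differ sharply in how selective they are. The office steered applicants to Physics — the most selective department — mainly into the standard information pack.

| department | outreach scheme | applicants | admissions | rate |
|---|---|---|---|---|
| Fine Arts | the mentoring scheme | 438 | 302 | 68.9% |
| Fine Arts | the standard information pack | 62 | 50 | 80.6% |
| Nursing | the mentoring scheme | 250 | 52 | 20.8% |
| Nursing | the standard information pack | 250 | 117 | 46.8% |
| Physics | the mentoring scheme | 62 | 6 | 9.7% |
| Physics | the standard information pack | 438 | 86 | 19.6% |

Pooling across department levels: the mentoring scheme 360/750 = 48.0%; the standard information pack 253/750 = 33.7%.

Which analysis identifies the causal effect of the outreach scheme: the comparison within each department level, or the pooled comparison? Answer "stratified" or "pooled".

stratified

The imbalance in department arose from how applicants were allocated, not from anything the outreach scheme did; and department independently affects the outcome. The pooled gap is confounded — condition on department.
Within each level — Fine Arts: 68.9% vs 80.6%; Nursing: 20.8% vs 46.8%; Physics: 9.7% vs 19.6% — the standard information pack is higher every time.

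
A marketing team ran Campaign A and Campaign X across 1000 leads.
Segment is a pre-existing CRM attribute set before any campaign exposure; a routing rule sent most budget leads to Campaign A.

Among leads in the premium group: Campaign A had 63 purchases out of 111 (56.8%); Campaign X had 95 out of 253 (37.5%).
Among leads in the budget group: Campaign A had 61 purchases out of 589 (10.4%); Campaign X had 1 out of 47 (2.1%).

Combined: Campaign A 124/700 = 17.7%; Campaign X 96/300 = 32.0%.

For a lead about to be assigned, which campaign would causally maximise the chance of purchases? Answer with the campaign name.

Campaign A

Customer segment is set before the campaign has any effect — it is not caused by the campaign — and it independently drives the outcome. That makes it a confounder, so the causal comparison is within customer segment levels.
Within each level — premium: 56.8% vs 37.5%; budget: 10.4% vs 2.1% — Campaign A is higher every time.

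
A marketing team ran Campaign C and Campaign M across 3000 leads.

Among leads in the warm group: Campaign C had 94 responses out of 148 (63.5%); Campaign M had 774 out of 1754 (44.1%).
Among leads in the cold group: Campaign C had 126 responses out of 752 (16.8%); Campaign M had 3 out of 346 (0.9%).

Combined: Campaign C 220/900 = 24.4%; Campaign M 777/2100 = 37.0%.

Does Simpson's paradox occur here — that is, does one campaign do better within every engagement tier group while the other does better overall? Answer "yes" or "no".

Within each engagement tier level (warm 63.5% vs 44.1%; cold 16.8% vs 0.9%), Campaign C has the higher rate every time. Pooled: 24.4% vs 37.0% — Campaign M has the higher rate overall. The two comparisons disagree.

yes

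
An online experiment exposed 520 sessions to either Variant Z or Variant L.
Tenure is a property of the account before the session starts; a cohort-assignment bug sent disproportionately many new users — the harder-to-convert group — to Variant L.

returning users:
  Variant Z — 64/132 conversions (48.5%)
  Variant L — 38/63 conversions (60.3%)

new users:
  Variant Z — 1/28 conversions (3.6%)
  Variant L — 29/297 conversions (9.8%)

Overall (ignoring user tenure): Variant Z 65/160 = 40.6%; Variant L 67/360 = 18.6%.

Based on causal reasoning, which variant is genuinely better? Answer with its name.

The user tenure-specific comparison favours Variant L throughout, but the pooled figures favour Variant Z. The question is whether to condition on user tenure.
Since user tenure is a pre-existing factor (not a product of the variant) and it affects the outcome on its own, it is a confounder. The stratified rates, not the pooled rate, identify the causal effect.
Within each level — returning users: 48.5% vs 60.3%; new users: 3.6% vs 9.8% — Variant L is higher every time.

Variant L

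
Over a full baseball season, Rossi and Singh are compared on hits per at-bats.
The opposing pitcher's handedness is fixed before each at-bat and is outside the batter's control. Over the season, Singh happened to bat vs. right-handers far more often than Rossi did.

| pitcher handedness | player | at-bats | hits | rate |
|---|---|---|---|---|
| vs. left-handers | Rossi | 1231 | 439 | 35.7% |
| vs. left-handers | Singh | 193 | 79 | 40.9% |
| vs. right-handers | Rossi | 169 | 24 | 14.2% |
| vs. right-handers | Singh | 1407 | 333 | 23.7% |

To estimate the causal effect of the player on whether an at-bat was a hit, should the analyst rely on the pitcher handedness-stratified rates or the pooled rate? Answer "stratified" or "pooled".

Singh is higher inside every pitcher handedness stratum but Rossi is higher in aggregate. Whether to stratify depends on how pitcher handedness relates to the player.
Pitcher handedness is set before the player has any effect — it is not caused by the player — and it independently drives the outcome. That makes it a confounder, so the causal comparison is within pitcher handedness levels.
Within each level — vs. left-handers: 35.7% vs 40.9%; vs. right-handers: 14.2% vs 23.7% — Singh is higher every time.

stratified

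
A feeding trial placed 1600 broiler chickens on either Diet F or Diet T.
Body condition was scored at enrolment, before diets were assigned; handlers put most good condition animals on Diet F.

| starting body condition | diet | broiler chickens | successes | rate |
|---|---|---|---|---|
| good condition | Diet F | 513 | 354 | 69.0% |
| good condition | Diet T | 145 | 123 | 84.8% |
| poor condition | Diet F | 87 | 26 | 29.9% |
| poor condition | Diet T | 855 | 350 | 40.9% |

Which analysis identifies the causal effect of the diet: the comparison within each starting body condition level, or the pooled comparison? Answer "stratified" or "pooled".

stratified

Diet T is higher inside every starting body condition stratum but Diet F is higher in aggregate. Whether to stratify depends on how starting body condition relates to the diet.
The imbalance in starting body condition arose from how broiler chickens were allocated, not from anything the diet did; and starting body condition independently affects the outcome. The pooled gap is confounded — condition on starting body condition.
Within each level — good condition: 69.0% vs 84.8%; poor condition: 29.9% vs 40.9% — Diet T is higher every time.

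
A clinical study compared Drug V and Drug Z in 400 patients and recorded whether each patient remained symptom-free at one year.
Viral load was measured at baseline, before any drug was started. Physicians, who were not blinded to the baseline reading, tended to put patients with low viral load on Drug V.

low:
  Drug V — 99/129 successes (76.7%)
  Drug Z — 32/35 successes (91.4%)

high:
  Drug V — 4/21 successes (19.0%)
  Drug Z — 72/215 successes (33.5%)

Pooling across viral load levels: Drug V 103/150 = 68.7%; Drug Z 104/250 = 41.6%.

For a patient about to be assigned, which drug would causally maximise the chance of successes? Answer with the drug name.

Drug Z

Within every viral load level Drug Z has the higher rate, yet pooled Drug V does — Simpson's reversal.
Here viral load is a common cause — it drives both which drug a case falls under and the outcome. The crude comparison mixes populations; the stratum-specific rates are the causally relevant ones.
Within each level — low: 76.7% vs 91.4%; high: 19.0% vs 33.5% — Drug Z is higher every time.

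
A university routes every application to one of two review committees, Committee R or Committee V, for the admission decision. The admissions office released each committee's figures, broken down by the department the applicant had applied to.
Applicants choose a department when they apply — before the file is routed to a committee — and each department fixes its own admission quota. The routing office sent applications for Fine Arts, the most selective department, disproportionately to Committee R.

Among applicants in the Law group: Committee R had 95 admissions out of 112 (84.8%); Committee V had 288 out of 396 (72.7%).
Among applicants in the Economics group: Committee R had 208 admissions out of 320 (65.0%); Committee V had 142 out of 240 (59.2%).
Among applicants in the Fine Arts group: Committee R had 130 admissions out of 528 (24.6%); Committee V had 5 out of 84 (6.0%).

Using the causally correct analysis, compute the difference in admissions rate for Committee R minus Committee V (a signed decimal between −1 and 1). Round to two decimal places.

+0.12

Department differs across review committees for reasons unrelated to any effect of the review committee itself, and it separately predicts the outcome — a classic confounder. We must compare within department levels.
Adjusting over the population distribution of department: 0.302·(0.848−0.727) + 0.333·(0.650−0.592) + 0.364·(0.246−0.060) = +0.124.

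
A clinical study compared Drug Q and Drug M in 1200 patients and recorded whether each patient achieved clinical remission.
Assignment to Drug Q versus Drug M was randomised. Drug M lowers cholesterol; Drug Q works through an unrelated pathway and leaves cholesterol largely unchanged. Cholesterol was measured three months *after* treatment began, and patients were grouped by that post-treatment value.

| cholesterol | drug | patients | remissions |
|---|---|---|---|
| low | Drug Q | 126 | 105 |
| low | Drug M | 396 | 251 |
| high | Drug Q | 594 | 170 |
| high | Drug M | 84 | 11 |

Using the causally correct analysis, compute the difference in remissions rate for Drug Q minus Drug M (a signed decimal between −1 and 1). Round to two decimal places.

-0.16

Cholesterol lies on the pathway drug → cholesterol → outcome, so adjusting for it blocks the indirect effect. For the total causal effect of drug, use the unadjusted pooled rates.
The causal difference is the pooled difference: 0.382 − 0.546 = -0.164.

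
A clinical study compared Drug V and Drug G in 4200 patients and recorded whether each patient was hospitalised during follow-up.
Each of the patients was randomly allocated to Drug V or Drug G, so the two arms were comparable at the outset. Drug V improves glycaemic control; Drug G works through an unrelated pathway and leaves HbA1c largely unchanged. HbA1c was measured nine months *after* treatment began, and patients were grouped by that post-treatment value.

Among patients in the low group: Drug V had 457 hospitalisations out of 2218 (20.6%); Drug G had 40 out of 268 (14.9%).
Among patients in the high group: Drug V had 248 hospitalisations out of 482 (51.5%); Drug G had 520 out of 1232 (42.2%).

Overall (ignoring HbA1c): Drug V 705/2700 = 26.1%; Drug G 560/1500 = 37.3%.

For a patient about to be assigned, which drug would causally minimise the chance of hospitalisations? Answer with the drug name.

HbA1c lies on the pathway drug → HbA1c → outcome, so adjusting for it blocks the indirect effect. For the total causal effect of drug, use the unadjusted pooled rates.
Pooled: Drug V 26.1% vs Drug G 37.3%; Drug V is lower overall.

Drug V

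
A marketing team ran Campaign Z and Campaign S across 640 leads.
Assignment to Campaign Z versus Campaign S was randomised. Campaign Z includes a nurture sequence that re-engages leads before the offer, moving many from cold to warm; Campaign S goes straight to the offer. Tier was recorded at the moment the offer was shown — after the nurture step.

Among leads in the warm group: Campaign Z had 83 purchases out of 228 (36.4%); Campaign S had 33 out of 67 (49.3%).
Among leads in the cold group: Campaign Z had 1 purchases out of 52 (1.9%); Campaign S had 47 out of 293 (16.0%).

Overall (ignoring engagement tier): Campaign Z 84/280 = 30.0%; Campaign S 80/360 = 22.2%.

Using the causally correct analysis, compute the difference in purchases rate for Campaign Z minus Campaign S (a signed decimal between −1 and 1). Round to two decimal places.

+0.08

Campaign S is higher inside every engagement tier stratum but Campaign Z is higher in aggregate. Whether to stratify depends on how engagement tier relates to the campaign.
Engagement tier here is a post-treatment variable shaped by the campaign; conditioning on it would introduce bias rather than remove it. The overall comparison is the causal one.
The causal difference is the pooled difference: 0.300 − 0.222 = +0.078.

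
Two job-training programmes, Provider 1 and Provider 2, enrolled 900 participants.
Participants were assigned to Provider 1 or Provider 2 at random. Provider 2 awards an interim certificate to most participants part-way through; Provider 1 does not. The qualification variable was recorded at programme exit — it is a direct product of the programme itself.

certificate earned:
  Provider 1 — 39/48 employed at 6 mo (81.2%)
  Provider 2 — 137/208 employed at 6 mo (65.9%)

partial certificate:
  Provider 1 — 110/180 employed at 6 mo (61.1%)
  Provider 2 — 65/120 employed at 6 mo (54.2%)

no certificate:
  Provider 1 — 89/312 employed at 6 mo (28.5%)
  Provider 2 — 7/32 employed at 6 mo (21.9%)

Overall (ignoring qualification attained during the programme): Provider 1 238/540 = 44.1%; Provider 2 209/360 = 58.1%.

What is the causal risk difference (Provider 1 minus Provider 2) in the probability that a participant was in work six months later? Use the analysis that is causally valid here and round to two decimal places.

-0.14

The qualification attained during the programme-specific comparison favours Provider 1 throughout, but the pooled figures favour Provider 2. The question is whether to condition on qualification attained during the programme.
Qualification attained during the programme is recorded after the programme and is itself shifted by it — it sits on the causal path from programme to outcome. Conditioning on a mediator would strip out part of the effect we want; the pooled comparison gives the total causal effect.
The causal difference is the pooled difference: 0.441 − 0.581 = -0.140.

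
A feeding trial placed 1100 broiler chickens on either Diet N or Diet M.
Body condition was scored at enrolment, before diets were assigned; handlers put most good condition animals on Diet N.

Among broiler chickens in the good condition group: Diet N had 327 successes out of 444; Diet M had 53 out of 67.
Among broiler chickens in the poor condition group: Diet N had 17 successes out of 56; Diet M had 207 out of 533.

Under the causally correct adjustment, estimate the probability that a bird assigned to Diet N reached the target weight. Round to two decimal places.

The stratified and pooled comparisons disagree (Diet M wins within each starting body condition; Diet N wins overall), so the answer turns on the causal role of starting body condition.
Starting body condition is set before the diet has any effect — it is not caused by the diet — and it independently drives the outcome. That makes it a confounder, so the causal comparison is within starting body condition levels.
Standardising Diet N to the population starting body condition mix: 0.465·327/444 + 0.535·17/56 = 0.505.

0.50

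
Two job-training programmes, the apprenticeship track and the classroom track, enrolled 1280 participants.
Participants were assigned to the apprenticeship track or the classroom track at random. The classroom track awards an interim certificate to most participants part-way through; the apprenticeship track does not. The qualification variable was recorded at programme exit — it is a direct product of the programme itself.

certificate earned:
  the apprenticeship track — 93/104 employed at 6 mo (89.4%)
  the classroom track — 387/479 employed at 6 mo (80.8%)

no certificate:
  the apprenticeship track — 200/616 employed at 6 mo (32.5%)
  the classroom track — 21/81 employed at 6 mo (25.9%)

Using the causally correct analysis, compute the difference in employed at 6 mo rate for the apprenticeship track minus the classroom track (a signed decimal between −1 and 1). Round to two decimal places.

Qualification attained during the programme is recorded after the programme and is itself shifted by it — it sits on the causal path from programme to outcome. Conditioning on a mediator would strip out part of the effect we want; the pooled comparison gives the total causal effect.
The causal difference is the pooled difference: 0.407 − 0.729 = -0.322.

-0.32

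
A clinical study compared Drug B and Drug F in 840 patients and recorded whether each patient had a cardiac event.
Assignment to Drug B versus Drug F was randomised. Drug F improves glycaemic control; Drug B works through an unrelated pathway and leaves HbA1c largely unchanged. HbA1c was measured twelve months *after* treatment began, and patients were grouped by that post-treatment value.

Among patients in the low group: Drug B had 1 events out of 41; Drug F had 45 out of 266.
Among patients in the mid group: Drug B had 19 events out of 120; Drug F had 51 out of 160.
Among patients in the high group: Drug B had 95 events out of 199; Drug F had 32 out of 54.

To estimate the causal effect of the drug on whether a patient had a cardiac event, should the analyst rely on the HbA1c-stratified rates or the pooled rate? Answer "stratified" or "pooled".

Within every HbA1c level Drug B has the lower rate, yet pooled Drug F does — Simpson's reversal.
HbA1c lies on the pathway drug → HbA1c → outcome, so adjusting for it blocks the indirect effect. For the total causal effect of drug, use the unadjusted pooled rates.
Pooled: Drug B 31.9% vs Drug F 26.7%; Drug F is lower overall.

pooled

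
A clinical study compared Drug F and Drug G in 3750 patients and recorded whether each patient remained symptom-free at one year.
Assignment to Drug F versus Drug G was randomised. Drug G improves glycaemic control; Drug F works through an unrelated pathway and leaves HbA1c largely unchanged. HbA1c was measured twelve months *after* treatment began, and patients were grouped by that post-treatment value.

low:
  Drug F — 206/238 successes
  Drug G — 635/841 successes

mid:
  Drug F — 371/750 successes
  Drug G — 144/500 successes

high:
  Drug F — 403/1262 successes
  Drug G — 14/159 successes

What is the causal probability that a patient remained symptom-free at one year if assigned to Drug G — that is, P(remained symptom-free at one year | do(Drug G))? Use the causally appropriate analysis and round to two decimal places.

The distribution of HbA1c is itself part of what the drug does — it is an intermediate outcome. Holding it fixed would remove that part of the effect; the total effect is the pooled difference.
So P(outcome | do(Drug G)) is just the pooled rate for Drug G: 793/1500 = 0.529.

0.53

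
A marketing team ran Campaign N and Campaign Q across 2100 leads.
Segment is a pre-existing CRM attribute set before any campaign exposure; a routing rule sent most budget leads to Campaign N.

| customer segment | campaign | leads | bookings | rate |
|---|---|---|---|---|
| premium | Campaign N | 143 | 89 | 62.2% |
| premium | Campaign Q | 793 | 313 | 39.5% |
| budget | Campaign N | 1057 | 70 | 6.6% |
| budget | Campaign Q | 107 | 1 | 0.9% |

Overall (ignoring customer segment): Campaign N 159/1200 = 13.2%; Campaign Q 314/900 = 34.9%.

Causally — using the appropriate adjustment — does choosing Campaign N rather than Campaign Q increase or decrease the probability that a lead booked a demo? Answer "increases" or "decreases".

Within every customer segment level Campaign N has the higher rate, yet pooled Campaign Q does — Simpson's reversal.
Customer segment differs across campaigns for reasons unrelated to any effect of the campaign itself, and it separately predicts the outcome — a classic confounder. We must compare within customer segment levels.
Within each level — premium: 62.2% vs 39.5%; budget: 6.6% vs 0.9% — Campaign N is higher every time.

increases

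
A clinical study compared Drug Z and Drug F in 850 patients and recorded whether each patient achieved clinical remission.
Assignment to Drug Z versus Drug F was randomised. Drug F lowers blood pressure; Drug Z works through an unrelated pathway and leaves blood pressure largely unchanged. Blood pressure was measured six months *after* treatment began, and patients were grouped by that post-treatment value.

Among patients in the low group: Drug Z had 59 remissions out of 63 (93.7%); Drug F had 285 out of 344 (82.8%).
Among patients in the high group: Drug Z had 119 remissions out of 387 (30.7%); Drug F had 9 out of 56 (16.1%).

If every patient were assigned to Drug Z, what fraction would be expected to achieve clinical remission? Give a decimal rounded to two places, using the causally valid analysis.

Within every blood pressure level Drug Z has the higher rate, yet pooled Drug F does — Simpson's reversal.
Blood pressure here is a post-treatment variable shaped by the drug; conditioning on it would introduce bias rather than remove it. The overall comparison is the causal one.
So P(outcome | do(Drug Z)) is just the pooled rate for Drug Z: 178/450 = 0.396.

0.40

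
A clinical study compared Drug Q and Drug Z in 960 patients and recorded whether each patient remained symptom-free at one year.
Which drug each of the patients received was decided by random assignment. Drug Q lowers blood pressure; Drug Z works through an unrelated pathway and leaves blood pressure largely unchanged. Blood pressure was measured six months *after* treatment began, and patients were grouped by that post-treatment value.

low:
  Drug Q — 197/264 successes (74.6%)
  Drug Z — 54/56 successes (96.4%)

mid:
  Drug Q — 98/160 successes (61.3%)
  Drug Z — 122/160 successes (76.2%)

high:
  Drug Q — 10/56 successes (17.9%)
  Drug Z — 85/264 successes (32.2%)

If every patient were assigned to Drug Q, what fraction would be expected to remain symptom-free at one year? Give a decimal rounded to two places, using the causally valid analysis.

0.64

Blood pressure here is a post-treatment variable shaped by the drug; conditioning on it would introduce bias rather than remove it. The overall comparison is the causal one.
So P(outcome | do(Drug Q)) is just the pooled rate for Drug Q: 305/480 = 0.635.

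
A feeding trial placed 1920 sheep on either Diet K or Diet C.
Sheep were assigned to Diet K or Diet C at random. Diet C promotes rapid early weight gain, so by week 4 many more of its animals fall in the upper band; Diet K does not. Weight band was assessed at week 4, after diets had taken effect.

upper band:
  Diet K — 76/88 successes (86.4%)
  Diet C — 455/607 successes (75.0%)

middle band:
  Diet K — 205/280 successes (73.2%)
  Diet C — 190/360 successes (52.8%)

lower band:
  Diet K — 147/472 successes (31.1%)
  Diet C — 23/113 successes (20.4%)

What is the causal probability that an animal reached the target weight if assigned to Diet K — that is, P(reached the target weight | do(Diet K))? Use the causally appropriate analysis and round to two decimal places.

0.51

Because the diet influences week-4 weight band, week-4 weight band is a post-treatment mediator, not a confounder. Stratifying on it would bias the estimate; the causal effect is the crude pooled difference.
So P(outcome | do(Diet K)) is just the pooled rate for Diet K: 428/840 = 0.510.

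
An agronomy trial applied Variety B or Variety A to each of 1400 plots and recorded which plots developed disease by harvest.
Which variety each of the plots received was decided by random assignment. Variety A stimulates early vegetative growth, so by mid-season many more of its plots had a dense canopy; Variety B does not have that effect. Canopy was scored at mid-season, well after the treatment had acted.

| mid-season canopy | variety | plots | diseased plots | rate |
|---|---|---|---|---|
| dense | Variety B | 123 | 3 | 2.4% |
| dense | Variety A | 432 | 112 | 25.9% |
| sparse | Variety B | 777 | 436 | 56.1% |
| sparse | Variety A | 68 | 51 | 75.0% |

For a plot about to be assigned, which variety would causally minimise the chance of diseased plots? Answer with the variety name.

Within every mid-season canopy level Variety B has the lower rate, yet pooled Variety A does — Simpson's reversal.
The distribution of mid-season canopy is itself part of what the variety does — it is an intermediate outcome. Holding it fixed would remove that part of the effect; the total effect is the pooled difference.
Pooled: Variety B 48.8% vs Variety A 32.6%; Variety A is lower overall.

Variety A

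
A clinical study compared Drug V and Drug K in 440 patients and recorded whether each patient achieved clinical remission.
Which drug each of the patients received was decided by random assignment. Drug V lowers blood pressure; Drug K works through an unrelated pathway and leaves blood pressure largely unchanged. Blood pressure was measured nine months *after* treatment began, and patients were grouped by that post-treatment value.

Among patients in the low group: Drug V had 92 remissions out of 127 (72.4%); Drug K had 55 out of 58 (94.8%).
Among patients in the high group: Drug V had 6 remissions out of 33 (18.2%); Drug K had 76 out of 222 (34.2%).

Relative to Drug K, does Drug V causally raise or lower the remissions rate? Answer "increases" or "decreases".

Within every blood pressure level Drug K has the higher rate, yet pooled Drug V does — Simpson's reversal.
Because the drug influences blood pressure, blood pressure is a post-treatment mediator, not a confounder. Stratifying on it would bias the estimate; the causal effect is the crude pooled difference.
Pooled: Drug V 61.3% vs Drug K 46.8%; Drug V is higher overall.

increases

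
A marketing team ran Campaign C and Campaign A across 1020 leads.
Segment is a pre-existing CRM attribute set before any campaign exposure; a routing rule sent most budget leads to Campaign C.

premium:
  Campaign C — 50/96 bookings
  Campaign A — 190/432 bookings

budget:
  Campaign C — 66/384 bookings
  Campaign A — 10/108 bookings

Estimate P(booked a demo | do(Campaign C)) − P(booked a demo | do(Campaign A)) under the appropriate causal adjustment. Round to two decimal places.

+0.08

The stratified and pooled comparisons disagree (Campaign C wins within each customer segment; Campaign A wins overall), so the answer turns on the causal role of customer segment.
Customer segment satisfies the back-door criterion: it is not a descendant of the campaign, and it blocks the spurious path from campaign to outcome. Adjusting for it (i.e., using the within-customer segment rates) gives the causal effect.
Adjusting over the population distribution of customer segment: 0.518·(0.521−0.440) + 0.482·(0.172−0.093) = +0.080.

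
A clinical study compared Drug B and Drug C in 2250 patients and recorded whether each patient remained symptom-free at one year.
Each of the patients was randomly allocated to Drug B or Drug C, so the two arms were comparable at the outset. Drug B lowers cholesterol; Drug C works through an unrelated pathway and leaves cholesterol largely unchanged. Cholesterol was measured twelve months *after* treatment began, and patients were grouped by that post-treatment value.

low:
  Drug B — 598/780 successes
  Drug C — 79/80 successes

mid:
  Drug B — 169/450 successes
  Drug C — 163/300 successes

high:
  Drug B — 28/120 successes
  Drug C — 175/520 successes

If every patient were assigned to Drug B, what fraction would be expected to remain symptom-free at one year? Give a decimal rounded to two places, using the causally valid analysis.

Drug C is higher inside every cholesterol stratum but Drug B is higher in aggregate. Whether to stratify depends on how cholesterol relates to the drug.
The distribution of cholesterol is itself part of what the drug does — it is an intermediate outcome. Holding it fixed would remove that part of the effect; the total effect is the pooled difference.
So P(outcome | do(Drug B)) is just the pooled rate for Drug B: 795/1350 = 0.589.

0.59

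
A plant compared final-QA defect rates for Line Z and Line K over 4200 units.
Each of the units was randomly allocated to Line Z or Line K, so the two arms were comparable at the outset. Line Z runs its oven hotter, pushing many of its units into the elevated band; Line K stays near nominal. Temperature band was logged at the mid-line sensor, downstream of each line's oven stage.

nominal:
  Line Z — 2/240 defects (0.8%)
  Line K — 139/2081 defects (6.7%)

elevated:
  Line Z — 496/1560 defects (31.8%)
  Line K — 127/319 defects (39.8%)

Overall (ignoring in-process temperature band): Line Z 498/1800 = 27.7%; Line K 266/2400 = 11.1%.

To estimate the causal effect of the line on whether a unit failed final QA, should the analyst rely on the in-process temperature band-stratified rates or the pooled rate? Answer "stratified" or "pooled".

Stratifying would compare lines among units the lines themselves sorted into in-process temperature band groups — a form of selection on an intermediate. The unconditioned pooled rates give the total causal effect.
Pooled: Line Z 27.7% vs Line K 11.1%; Line K is lower overall.

pooled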